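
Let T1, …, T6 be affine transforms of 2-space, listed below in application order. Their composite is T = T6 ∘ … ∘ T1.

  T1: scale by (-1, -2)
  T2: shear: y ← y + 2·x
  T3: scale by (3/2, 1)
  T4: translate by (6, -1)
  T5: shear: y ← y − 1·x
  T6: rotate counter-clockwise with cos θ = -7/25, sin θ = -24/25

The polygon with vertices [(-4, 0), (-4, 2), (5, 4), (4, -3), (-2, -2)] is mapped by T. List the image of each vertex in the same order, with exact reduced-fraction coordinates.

image vertices: (-204/25, -253/25), (-12, -9), (-819/50, 317/50), (-72/25, 21/25), (-111/25, -202/25)

T1 scale by (-1, -2): (-4, 0) → (4, 0); (-4, 2) → (4, -4); (5, 4) → (-5, -8); (4, -3) → (-4, 6); (-2, -2) → (2, 4)
T2 shear: y ← y + 2·x: (4, 0) → (4, 8); (4, -4) → (4, 4); (-5, -8) → (-5, -18); (-4, 6) → (-4, -2); (2, 4) → (2, 8)
T3 scale by (3/2, 1): (4, 8) → (6, 8); (4, 4) → (6, 4); (-5, -18) → (-15/2, -18); (-4, -2) → (-6, -2); (2, 8) → (3, 8)
T4 translate by (6, -1): (6, 8) → (12, 7); (6, 4) → (12, 3); (-15/2, -18) → (-3/2, -19); (-6, -2) → (0, -3); (3, 8) → (9, 7)
T5 shear: y ← y − 1·x: (12, 7) → (12, -5); (12, 3) → (12, -9); (-3/2, -19) → (-3/2, -35/2); (0, -3) → (0, -3); (9, 7) → (9, -2)
T6 rotate counter-clockwise with cos θ = -7/25, sin θ = -24/25: (12, -5) → (-204/25, -253/25); (12, -9) → (-12, -9); (-3/2, -35/2) → (-819/50, 317/50); (0, -3) → (-72/25, 21/25); (9, -2) → (-111/25, -202/25)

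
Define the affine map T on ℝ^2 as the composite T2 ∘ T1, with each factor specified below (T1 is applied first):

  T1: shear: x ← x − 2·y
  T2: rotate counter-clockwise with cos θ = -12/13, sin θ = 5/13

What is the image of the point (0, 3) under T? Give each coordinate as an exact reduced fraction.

T(p) = (57/13, -66/13)

T1 shear: x ← x − 2·y: (0, 3) → (-6, 3)
T2 rotate counter-clockwise with cos θ = -12/13, sin θ = 5/13: (-6, 3) → (57/13, -66/13)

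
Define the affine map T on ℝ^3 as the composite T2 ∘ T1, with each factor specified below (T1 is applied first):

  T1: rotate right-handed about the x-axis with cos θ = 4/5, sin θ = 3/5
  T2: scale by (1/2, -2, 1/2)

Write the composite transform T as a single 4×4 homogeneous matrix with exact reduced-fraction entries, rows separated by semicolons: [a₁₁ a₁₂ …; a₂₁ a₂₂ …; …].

T1 = [1 0 0 0; 0 4/5 -3/5 0; 0 3/5 4/5 0; 0 0 0 1]
T2·T1 = [1/2 0 0 0; 0 -8/5 6/5 0; 0 3/10 2/5 0; 0 0 0 1]

T = [1/2 0 0 0; 0 -8/5 6/5 0; 0 3/10 2/5 0; 0 0 0 1]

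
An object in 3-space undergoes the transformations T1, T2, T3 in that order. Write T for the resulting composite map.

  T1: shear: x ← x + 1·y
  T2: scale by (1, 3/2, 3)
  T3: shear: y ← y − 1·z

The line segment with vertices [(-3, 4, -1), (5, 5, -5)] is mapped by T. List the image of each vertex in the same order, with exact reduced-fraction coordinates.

image vertices: (1, 9, -3), (10, 45/2, -15)

T1 shear: x ← x + 1·y: (-3, 4, -1) → (1, 4, -1); (5, 5, -5) → (10, 5, -5)
T2 scale by (1, 3/2, 3): (1, 4, -1) → (1, 6, -3); (10, 5, -5) → (10, 15/2, -15)
T3 shear: y ← y − 1·z: (1, 6, -3) → (1, 9, -3); (10, 15/2, -15) → (10, 45/2, -15)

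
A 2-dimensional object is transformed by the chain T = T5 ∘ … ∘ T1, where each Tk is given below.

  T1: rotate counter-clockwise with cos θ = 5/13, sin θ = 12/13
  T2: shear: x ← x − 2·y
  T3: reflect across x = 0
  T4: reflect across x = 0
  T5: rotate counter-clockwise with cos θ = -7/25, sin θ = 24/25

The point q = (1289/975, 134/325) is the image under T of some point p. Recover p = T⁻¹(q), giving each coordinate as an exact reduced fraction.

p = (-7/3, 2)

T1 = [5/13 -12/13 0; 12/13 5/13 0; 0 0 1]
T2·T1 = [-19/13 -22/13 0; 12/13 5/13 0; 0 0 1]
T3·…·T1 = [19/13 22/13 0; 12/13 5/13 0; 0 0 1]
T4·…·T1 = [-19/13 -22/13 0; 12/13 5/13 0; 0 0 1]
T5·…·T1 = [-31/65 34/325 0; -108/65 -563/325 0; 0 0 1]
det M = 1; M⁻¹ = [-563/325 -34/325 0; 108/65 -31/65 0; 0 0 1]
M⁻¹ · (1289/975, 134/325)ᵀ = (-7/3, 2)ᵀ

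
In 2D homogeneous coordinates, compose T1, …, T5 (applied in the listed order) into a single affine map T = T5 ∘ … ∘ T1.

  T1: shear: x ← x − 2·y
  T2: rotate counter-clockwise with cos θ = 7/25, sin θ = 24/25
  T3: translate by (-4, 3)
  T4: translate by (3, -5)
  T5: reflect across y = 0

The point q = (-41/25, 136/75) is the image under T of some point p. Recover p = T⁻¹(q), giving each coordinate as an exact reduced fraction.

T1 = [1 -2 0; 0 1 0; 0 0 1]
T2·T1 = [7/25 -38/25 0; 24/25 -41/25 0; 0 0 1]
T3·…·T1 = [7/25 -38/25 -4; 24/25 -41/25 3; 0 0 1]
T4·…·T1 = [7/25 -38/25 -1; 24/25 -41/25 -2; 0 0 1]
T5·…·T1 = [7/25 -38/25 -1; -24/25 41/25 2; 0 0 1]
det M = -1; M⁻¹ = [-41/25 -38/25 7/5; -24/25 -7/25 -2/5; 0 0 1]
M⁻¹ · (-41/25, 136/75)ᵀ = (4/3, 2/3)ᵀ

p = (4/3, 2/3)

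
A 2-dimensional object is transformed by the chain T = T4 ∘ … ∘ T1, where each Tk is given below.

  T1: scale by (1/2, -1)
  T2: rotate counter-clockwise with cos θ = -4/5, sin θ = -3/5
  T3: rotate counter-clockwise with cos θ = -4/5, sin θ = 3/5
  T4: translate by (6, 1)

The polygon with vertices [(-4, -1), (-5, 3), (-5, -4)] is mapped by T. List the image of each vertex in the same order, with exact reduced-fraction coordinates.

T1 scale by (1/2, -1): (-4, -1) → (-2, 1); (-5, 3) → (-5/2, -3); (-5, -4) → (-5/2, 4)
T2 rotate counter-clockwise with cos θ = -4/5, sin θ = -3/5: (-2, 1) → (11/5, 2/5); (-5/2, -3) → (1/5, 39/10); (-5/2, 4) → (22/5, -17/10)
T3 rotate counter-clockwise with cos θ = -4/5, sin θ = 3/5: (11/5, 2/5) → (-2, 1); (1/5, 39/10) → (-5/2, -3); (22/5, -17/10) → (-5/2, 4)
T4 translate by (6, 1): (-2, 1) → (4, 2); (-5/2, -3) → (7/2, -2); (-5/2, 4) → (7/2, 5)

image vertices: (4, 2), (7/2, -2), (7/2, 5)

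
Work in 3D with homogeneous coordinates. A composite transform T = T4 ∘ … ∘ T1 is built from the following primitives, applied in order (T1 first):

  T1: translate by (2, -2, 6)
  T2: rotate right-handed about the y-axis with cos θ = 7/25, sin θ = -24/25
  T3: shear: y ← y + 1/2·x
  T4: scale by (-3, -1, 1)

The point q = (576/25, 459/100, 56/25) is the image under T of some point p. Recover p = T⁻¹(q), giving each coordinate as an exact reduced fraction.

T1 = [1 0 0 2; 0 1 0 -2; 0 0 1 6; 0 0 0 1]
T2·T1 = [7/25 0 -24/25 -26/5; 0 1 0 -2; 24/25 0 7/25 18/5; 0 0 0 1]
T3·…·T1 = [7/25 0 -24/25 -26/5; 7/50 1 -12/25 -23/5; 24/25 0 7/25 18/5; 0 0 0 1]
T4·…·T1 = [-21/25 0 72/25 78/5; -7/50 -1 12/25 23/5; 24/25 0 7/25 18/5; 0 0 0 1]
det M = 3; M⁻¹ = [-7/75 0 24/25 -2; 1/6 -1 0 2; 8/25 0 7/25 -6; 0 0 0 1]
M⁻¹ · (576/25, 459/100, 56/25)ᵀ = (-2, 5/4, 2)ᵀ

p = (-2, 5/4, 2)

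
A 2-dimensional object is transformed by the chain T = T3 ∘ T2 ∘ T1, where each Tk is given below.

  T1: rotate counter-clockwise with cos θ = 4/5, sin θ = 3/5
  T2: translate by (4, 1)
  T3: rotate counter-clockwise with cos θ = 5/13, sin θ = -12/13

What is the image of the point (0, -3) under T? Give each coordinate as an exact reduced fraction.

T(p) = (61/65, -383/65)

T1 rotate counter-clockwise with cos θ = 4/5, sin θ = 3/5: (0, -3) → (9/5, -12/5)
T2 translate by (4, 1): (9/5, -12/5) → (29/5, -7/5)
T3 rotate counter-clockwise with cos θ = 5/13, sin θ = -12/13: (29/5, -7/5) → (61/65, -383/65)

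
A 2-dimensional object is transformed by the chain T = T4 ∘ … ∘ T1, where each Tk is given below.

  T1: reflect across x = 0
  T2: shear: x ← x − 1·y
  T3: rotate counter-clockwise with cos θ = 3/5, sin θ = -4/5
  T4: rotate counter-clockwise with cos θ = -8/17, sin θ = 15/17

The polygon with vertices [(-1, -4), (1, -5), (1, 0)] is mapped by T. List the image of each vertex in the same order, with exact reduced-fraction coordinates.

image vertices: (488/85, 241/85), (529/85, 128/85), (-36/85, -77/85)

T1 reflect across x = 0: (-1, -4) → (1, -4); (1, -5) → (-1, -5); (1, 0) → (-1, 0)
T2 shear: x ← x − 1·y: (1, -4) → (5, -4); (-1, -5) → (4, -5); (-1, 0) → (-1, 0)
T3 rotate counter-clockwise with cos θ = 3/5, sin θ = -4/5: (5, -4) → (-1/5, -32/5); (4, -5) → (-8/5, -31/5); (-1, 0) → (-3/5, 4/5)
T4 rotate counter-clockwise with cos θ = -8/17, sin θ = 15/17: (-1/5, -32/5) → (488/85, 241/85); (-8/5, -31/5) → (529/85, 128/85); (-3/5, 4/5) → (-36/85, -77/85)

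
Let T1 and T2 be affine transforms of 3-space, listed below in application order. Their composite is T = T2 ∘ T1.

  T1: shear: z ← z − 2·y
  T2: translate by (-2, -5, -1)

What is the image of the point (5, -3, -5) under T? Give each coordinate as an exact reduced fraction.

T1 shear: z ← z − 2·y: (5, -3, -5) → (5, -3, 1)
T2 translate by (-2, -5, -1): (5, -3, 1) → (3, -8, 0)

T(p) = (3, -8, 0)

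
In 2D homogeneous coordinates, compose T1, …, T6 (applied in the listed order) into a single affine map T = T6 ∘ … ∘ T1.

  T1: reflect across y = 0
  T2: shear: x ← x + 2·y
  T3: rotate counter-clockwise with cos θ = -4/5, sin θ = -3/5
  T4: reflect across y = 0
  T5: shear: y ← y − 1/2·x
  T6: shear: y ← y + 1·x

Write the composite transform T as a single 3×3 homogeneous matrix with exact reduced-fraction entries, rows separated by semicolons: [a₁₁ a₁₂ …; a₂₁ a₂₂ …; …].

T1 = [1 0 0; 0 -1 0; 0 0 1]
T2·T1 = [1 -2 0; 0 -1 0; 0 0 1]
T3·…·T1 = [-4/5 1 0; -3/5 2 0; 0 0 1]
T4·…·T1 = [-4/5 1 0; 3/5 -2 0; 0 0 1]
T5·…·T1 = [-4/5 1 0; 1 -5/2 0; 0 0 1]
T6·…·T1 = [-4/5 1 0; 1/5 -3/2 0; 0 0 1]

T = [-4/5 1 0; 1/5 -3/2 0; 0 0 1]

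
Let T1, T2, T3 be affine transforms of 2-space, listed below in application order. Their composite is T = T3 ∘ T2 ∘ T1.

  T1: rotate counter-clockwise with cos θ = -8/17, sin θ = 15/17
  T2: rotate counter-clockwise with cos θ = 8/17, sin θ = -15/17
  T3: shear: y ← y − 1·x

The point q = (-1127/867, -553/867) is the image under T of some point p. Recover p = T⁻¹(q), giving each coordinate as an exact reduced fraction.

p = (-7/3, 0)

T1 = [-8/17 -15/17 0; 15/17 -8/17 0; 0 0 1]
T2·T1 = [161/289 -240/289 0; 240/289 161/289 0; 0 0 1]
T3·…·T1 = [161/289 -240/289 0; 79/289 401/289 0; 0 0 1]
det M = 1; M⁻¹ = [401/289 240/289 0; -79/289 161/289 0; 0 0 1]
M⁻¹ · (-1127/867, -553/867)ᵀ = (-7/3, 0)ᵀ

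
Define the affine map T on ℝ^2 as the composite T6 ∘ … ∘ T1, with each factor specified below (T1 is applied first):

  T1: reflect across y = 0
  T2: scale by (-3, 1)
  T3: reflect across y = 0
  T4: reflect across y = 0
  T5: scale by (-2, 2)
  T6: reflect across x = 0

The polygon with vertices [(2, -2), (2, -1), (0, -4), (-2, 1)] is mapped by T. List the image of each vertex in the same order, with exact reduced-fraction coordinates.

image vertices: (-12, 4), (-12, 2), (0, 8), (12, -2)

T1 reflect across y = 0: (2, -2) → (2, 2); (2, -1) → (2, 1); (0, -4) → (0, 4); (-2, 1) → (-2, -1)
T2 scale by (-3, 1): (2, 2) → (-6, 2); (2, 1) → (-6, 1); (0, 4) → (0, 4); (-2, -1) → (6, -1)
T3 reflect across y = 0: (-6, 2) → (-6, -2); (-6, 1) → (-6, -1); (0, 4) → (0, -4); (6, -1) → (6, 1)
T4 reflect across y = 0: (-6, -2) → (-6, 2); (-6, -1) → (-6, 1); (0, -4) → (0, 4); (6, 1) → (6, -1)
T5 scale by (-2, 2): (-6, 2) → (12, 4); (-6, 1) → (12, 2); (0, 4) → (0, 8); (6, -1) → (-12, -2)
T6 reflect across x = 0: (12, 4) → (-12, 4); (12, 2) → (-12, 2); (0, 8) → (0, 8); (-12, -2) → (12, -2)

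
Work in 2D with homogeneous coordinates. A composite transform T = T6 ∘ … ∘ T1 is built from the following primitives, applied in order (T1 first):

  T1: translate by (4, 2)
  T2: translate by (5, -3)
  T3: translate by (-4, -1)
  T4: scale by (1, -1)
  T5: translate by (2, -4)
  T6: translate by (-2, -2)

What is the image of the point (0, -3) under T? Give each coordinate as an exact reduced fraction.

T1 translate by (4, 2): (0, -3) → (4, -1)
T2 translate by (5, -3): (4, -1) → (9, -4)
T3 translate by (-4, -1): (9, -4) → (5, -5)
T4 scale by (1, -1): (5, -5) → (5, 5)
T5 translate by (2, -4): (5, 5) → (7, 1)
T6 translate by (-2, -2): (7, 1) → (5, -1)

T(p) = (5, -1)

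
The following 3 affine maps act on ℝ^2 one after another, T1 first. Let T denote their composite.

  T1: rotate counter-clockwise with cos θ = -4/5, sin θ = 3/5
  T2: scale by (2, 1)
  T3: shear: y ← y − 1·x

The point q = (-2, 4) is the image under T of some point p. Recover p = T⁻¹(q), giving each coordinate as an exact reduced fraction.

p = (2, -1)

T1 = [-4/5 -3/5 0; 3/5 -4/5 0; 0 0 1]
T2·T1 = [-8/5 -6/5 0; 3/5 -4/5 0; 0 0 1]
T3·…·T1 = [-8/5 -6/5 0; 11/5 2/5 0; 0 0 1]
det M = 2; M⁻¹ = [1/5 3/5 0; -11/10 -4/5 0; 0 0 1]
M⁻¹ · (-2, 4)ᵀ = (2, -1)ᵀ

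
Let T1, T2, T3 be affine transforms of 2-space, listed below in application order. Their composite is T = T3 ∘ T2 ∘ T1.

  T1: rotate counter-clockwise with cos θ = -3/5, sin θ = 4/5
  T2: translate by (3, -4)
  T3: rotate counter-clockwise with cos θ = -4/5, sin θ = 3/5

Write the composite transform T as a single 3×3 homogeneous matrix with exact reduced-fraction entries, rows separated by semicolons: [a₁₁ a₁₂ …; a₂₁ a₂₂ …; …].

T1 = [-3/5 -4/5 0; 4/5 -3/5 0; 0 0 1]
T2·T1 = [-3/5 -4/5 3; 4/5 -3/5 -4; 0 0 1]
T3·…·T1 = [0 1 0; -1 0 5; 0 0 1]

T = [0 1 0; -1 0 5; 0 0 1]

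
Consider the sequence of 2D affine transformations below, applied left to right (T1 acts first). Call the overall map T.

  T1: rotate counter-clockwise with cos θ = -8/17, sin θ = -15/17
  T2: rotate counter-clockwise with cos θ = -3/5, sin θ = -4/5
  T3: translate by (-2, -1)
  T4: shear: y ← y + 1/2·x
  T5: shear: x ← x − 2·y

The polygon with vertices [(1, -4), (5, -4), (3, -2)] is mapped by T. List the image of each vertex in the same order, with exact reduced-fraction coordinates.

T1 rotate counter-clockwise with cos θ = -8/17, sin θ = -15/17: (1, -4) → (-4, 1); (5, -4) → (-100/17, -43/17); (3, -2) → (-54/17, -29/17)
T2 rotate counter-clockwise with cos θ = -3/5, sin θ = -4/5: (-4, 1) → (16/5, 13/5); (-100/17, -43/17) → (128/85, 529/85); (-54/17, -29/17) → (46/85, 303/85)
T3 translate by (-2, -1): (16/5, 13/5) → (6/5, 8/5); (128/85, 529/85) → (-42/85, 444/85); (46/85, 303/85) → (-124/85, 218/85)
T4 shear: y ← y + 1/2·x: (6/5, 8/5) → (6/5, 11/5); (-42/85, 444/85) → (-42/85, 423/85); (-124/85, 218/85) → (-124/85, 156/85)
T5 shear: x ← x − 2·y: (6/5, 11/5) → (-16/5, 11/5); (-42/85, 423/85) → (-888/85, 423/85); (-124/85, 156/85) → (-436/85, 156/85)

image vertices: (-16/5, 11/5), (-888/85, 423/85), (-436/85, 156/85)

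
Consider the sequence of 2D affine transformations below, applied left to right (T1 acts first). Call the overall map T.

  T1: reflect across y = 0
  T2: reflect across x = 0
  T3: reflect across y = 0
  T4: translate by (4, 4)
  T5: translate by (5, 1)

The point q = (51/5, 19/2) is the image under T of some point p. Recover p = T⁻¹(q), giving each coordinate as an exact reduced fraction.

p = (-6/5, 9/2)

T1 = [1 0 0; 0 -1 0; 0 0 1]
T2·T1 = [-1 0 0; 0 -1 0; 0 0 1]
T3·…·T1 = [-1 0 0; 0 1 0; 0 0 1]
T4·…·T1 = [-1 0 4; 0 1 4; 0 0 1]
T5·…·T1 = [-1 0 9; 0 1 5; 0 0 1]
det M = -1; M⁻¹ = [-1 0 9; 0 1 -5; 0 0 1]
M⁻¹ · (51/5, 19/2)ᵀ = (-6/5, 9/2)ᵀ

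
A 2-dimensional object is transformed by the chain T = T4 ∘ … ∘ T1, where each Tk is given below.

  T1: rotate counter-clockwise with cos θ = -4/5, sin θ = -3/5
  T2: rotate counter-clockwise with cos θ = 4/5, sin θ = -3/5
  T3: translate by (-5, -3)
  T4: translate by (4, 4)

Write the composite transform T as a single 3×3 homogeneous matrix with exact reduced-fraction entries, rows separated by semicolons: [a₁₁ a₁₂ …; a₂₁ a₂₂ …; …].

T = [-1 0 -1; 0 -1 1; 0 0 1]

T1 = [-4/5 3/5 0; -3/5 -4/5 0; 0 0 1]
T2·T1 = [-1 0 0; 0 -1 0; 0 0 1]
T3·…·T1 = [-1 0 -5; 0 -1 -3; 0 0 1]
T4·…·T1 = [-1 0 -1; 0 -1 1; 0 0 1]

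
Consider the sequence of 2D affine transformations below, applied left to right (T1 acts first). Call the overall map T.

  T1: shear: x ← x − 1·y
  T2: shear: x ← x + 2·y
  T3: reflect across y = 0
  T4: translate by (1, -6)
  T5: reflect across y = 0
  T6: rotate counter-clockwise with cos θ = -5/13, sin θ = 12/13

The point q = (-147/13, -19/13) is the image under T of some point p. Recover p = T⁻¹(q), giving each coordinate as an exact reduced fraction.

T1 = [1 -1 0; 0 1 0; 0 0 1]
T2·T1 = [1 1 0; 0 1 0; 0 0 1]
T3·…·T1 = [1 1 0; 0 -1 0; 0 0 1]
T4·…·T1 = [1 1 1; 0 -1 -6; 0 0 1]
T5·…·T1 = [1 1 1; 0 1 6; 0 0 1]
T6·…·T1 = [-5/13 -17/13 -77/13; 12/13 7/13 -18/13; 0 0 1]
det M = 1; M⁻¹ = [7/13 17/13 5; -12/13 -5/13 -6; 0 0 1]
M⁻¹ · (-147/13, -19/13)ᵀ = (-3, 5)ᵀ

p = (-3, 5)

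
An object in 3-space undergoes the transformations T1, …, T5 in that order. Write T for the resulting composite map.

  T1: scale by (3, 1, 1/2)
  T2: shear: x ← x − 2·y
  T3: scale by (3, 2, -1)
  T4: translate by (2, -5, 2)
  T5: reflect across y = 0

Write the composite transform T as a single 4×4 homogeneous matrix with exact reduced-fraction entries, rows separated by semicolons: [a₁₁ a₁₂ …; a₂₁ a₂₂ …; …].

T = [9 -6 0 2; 0 -2 0 5; 0 0 -1/2 2; 0 0 0 1]

T1 = [3 0 0 0; 0 1 0 0; 0 0 1/2 0; 0 0 0 1]
T2·T1 = [3 -2 0 0; 0 1 0 0; 0 0 1/2 0; 0 0 0 1]
T3·…·T1 = [9 -6 0 0; 0 2 0 0; 0 0 -1/2 0; 0 0 0 1]
T4·…·T1 = [9 -6 0 2; 0 2 0 -5; 0 0 -1/2 2; 0 0 0 1]
T5·…·T1 = [9 -6 0 2; 0 -2 0 5; 0 0 -1/2 2; 0 0 0 1]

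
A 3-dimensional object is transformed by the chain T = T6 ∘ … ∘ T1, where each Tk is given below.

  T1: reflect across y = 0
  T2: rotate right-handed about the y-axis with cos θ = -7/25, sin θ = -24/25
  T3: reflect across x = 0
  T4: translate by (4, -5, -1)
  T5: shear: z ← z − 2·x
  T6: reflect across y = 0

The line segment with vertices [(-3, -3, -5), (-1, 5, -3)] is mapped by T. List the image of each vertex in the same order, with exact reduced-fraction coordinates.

image vertices: (-41/25, 2, 4/5), (21/25, 10, -14/5)

T1 reflect across y = 0: (-3, -3, -5) → (-3, 3, -5); (-1, 5, -3) → (-1, -5, -3)
T2 rotate right-handed about the y-axis with cos θ = -7/25, sin θ = -24/25: (-3, 3, -5) → (141/25, 3, -37/25); (-1, -5, -3) → (79/25, -5, -3/25)
T3 reflect across x = 0: (141/25, 3, -37/25) → (-141/25, 3, -37/25); (79/25, -5, -3/25) → (-79/25, -5, -3/25)
T4 translate by (4, -5, -1): (-141/25, 3, -37/25) → (-41/25, -2, -62/25); (-79/25, -5, -3/25) → (21/25, -10, -28/25)
T5 shear: z ← z − 2·x: (-41/25, -2, -62/25) → (-41/25, -2, 4/5); (21/25, -10, -28/25) → (21/25, -10, -14/5)
T6 reflect across y = 0: (-41/25, -2, 4/5) → (-41/25, 2, 4/5); (21/25, -10, -14/5) → (21/25, 10, -14/5)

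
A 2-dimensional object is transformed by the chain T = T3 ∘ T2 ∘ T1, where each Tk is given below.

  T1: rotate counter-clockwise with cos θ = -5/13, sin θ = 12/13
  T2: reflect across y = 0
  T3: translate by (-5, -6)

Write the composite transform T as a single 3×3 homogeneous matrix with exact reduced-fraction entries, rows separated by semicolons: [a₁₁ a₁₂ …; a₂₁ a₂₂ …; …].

T1 = [-5/13 -12/13 0; 12/13 -5/13 0; 0 0 1]
T2·T1 = [-5/13 -12/13 0; -12/13 5/13 0; 0 0 1]
T3·…·T1 = [-5/13 -12/13 -5; -12/13 5/13 -6; 0 0 1]

T = [-5/13 -12/13 -5; -12/13 5/13 -6; 0 0 1]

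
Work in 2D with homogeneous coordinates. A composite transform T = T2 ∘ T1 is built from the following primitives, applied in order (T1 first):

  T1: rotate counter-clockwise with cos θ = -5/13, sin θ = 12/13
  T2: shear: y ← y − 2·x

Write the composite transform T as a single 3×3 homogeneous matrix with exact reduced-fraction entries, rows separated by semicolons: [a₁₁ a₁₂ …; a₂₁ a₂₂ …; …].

T1 = [-5/13 -12/13 0; 12/13 -5/13 0; 0 0 1]
T2·T1 = [-5/13 -12/13 0; 22/13 19/13 0; 0 0 1]

T = [-5/13 -12/13 0; 22/13 19/13 0; 0 0 1]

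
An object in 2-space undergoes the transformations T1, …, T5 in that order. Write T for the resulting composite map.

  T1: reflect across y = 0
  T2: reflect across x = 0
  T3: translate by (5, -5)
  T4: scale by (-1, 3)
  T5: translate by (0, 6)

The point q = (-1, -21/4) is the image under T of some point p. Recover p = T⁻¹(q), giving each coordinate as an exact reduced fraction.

T1 = [1 0 0; 0 -1 0; 0 0 1]
T2·T1 = [-1 0 0; 0 -1 0; 0 0 1]
T3·…·T1 = [-1 0 5; 0 -1 -5; 0 0 1]
T4·…·T1 = [1 0 -5; 0 -3 -15; 0 0 1]
T5·…·T1 = [1 0 -5; 0 -3 -9; 0 0 1]
det M = -3; M⁻¹ = [1 0 5; 0 -1/3 -3; 0 0 1]
M⁻¹ · (-1, -21/4)ᵀ = (4, -5/4)ᵀ

p = (4, -5/4)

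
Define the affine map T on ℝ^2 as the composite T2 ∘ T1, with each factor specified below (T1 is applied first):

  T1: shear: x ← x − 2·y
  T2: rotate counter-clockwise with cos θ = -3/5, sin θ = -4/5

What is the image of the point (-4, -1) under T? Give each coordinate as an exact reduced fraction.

T1 shear: x ← x − 2·y: (-4, -1) → (-2, -1)
T2 rotate counter-clockwise with cos θ = -3/5, sin θ = -4/5: (-2, -1) → (2/5, 11/5)

T(p) = (2/5, 11/5)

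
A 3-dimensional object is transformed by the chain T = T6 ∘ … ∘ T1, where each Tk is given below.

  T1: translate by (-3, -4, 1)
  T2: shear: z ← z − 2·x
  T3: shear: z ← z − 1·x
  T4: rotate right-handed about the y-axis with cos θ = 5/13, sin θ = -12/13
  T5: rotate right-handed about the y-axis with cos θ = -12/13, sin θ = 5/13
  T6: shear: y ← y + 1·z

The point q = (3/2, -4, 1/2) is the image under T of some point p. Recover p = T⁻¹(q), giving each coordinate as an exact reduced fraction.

p = (5/2, -1/2, -1)

T1 = [1 0 0 -3; 0 1 0 -4; 0 0 1 1; 0 0 0 1]
T2·T1 = [1 0 0 -3; 0 1 0 -4; -2 0 1 7; 0 0 0 1]
T3·…·T1 = [1 0 0 -3; 0 1 0 -4; -3 0 1 10; 0 0 0 1]
T4·…·T1 = [41/13 0 -12/13 -135/13; 0 1 0 -4; -3/13 0 5/13 14/13; 0 0 0 1]
T5·…·T1 = [-3 0 1 10; 0 1 0 -4; -1 0 0 3; 0 0 0 1]
T6·…·T1 = [-3 0 1 10; -1 1 0 -1; -1 0 0 3; 0 0 0 1]
det M = 1; M⁻¹ = [0 0 -1 3; 0 1 -1 4; 1 0 -3 -1; 0 0 0 1]
M⁻¹ · (3/2, -4, 1/2)ᵀ = (5/2, -1/2, -1)ᵀ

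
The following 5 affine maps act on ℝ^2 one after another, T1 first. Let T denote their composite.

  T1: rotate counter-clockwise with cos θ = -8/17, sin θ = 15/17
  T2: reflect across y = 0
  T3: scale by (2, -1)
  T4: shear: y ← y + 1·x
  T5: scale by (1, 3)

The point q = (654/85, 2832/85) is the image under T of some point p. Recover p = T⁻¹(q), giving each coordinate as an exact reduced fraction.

p = (6/5, -5)

T1 = [-8/17 -15/17 0; 15/17 -8/17 0; 0 0 1]
T2·T1 = [-8/17 -15/17 0; -15/17 8/17 0; 0 0 1]
T3·…·T1 = [-16/17 -30/17 0; 15/17 -8/17 0; 0 0 1]
T4·…·T1 = [-16/17 -30/17 0; -1/17 -38/17 0; 0 0 1]
T5·…·T1 = [-16/17 -30/17 0; -3/17 -114/17 0; 0 0 1]
det M = 6; M⁻¹ = [-19/17 5/17 0; 1/34 -8/51 0; 0 0 1]
M⁻¹ · (654/85, 2832/85)ᵀ = (6/5, -5)ᵀ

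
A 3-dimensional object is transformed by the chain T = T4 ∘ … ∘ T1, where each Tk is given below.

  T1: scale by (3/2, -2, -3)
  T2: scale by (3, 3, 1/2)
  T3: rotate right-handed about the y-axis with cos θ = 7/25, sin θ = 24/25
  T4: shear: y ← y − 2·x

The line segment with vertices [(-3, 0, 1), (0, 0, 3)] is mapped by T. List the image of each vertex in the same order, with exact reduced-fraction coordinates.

T1 scale by (3/2, -2, -3): (-3, 0, 1) → (-9/2, 0, -3); (0, 0, 3) → (0, 0, -9)
T2 scale by (3, 3, 1/2): (-9/2, 0, -3) → (-27/2, 0, -3/2); (0, 0, -9) → (0, 0, -9/2)
T3 rotate right-handed about the y-axis with cos θ = 7/25, sin θ = 24/25: (-27/2, 0, -3/2) → (-261/50, 0, 627/50); (0, 0, -9/2) → (-108/25, 0, -63/50)
T4 shear: y ← y − 2·x: (-261/50, 0, 627/50) → (-261/50, 261/25, 627/50); (-108/25, 0, -63/50) → (-108/25, 216/25, -63/50)

image vertices: (-261/50, 261/25, 627/50), (-108/25, 216/25, -63/50)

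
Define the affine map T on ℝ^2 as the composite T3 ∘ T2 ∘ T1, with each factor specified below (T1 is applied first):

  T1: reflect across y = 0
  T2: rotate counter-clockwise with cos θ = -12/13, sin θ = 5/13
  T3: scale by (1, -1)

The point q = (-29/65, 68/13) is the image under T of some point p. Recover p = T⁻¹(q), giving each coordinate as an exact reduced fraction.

T1 = [1 0 0; 0 -1 0; 0 0 1]
T2·T1 = [-12/13 5/13 0; 5/13 12/13 0; 0 0 1]
T3·…·T1 = [-12/13 5/13 0; -5/13 -12/13 0; 0 0 1]
det M = 1; M⁻¹ = [-12/13 -5/13 0; 5/13 -12/13 0; 0 0 1]
M⁻¹ · (-29/65, 68/13)ᵀ = (-8/5, -5)ᵀ

p = (-8/5, -5)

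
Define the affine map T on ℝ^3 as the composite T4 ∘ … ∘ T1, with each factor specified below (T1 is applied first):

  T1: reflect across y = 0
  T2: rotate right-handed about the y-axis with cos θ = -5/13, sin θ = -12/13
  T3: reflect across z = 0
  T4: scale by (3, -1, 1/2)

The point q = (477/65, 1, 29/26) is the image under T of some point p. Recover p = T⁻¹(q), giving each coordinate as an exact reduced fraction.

T1 = [1 0 0 0; 0 -1 0 0; 0 0 1 0; 0 0 0 1]
T2·T1 = [-5/13 0 -12/13 0; 0 -1 0 0; 12/13 0 -5/13 0; 0 0 0 1]
T3·…·T1 = [-5/13 0 -12/13 0; 0 -1 0 0; -12/13 0 5/13 0; 0 0 0 1]
T4·…·T1 = [-15/13 0 -36/13 0; 0 1 0 0; -6/13 0 5/26 0; 0 0 0 1]
det M = -3/2; M⁻¹ = [-5/39 0 -24/13 0; 0 1 0 0; -4/13 0 10/13 0; 0 0 0 1]
M⁻¹ · (477/65, 1, 29/26)ᵀ = (-3, 1, -7/5)ᵀ

p = (-3, 1, -7/5)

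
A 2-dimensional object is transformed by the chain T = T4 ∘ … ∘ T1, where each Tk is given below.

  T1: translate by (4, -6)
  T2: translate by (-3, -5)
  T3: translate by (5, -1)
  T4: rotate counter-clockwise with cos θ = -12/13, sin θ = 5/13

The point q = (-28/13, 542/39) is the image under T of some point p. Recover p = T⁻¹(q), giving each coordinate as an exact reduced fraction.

p = (4/3, 0)

T1 = [1 0 4; 0 1 -6; 0 0 1]
T2·T1 = [1 0 1; 0 1 -11; 0 0 1]
T3·…·T1 = [1 0 6; 0 1 -12; 0 0 1]
T4·…·T1 = [-12/13 -5/13 -12/13; 5/13 -12/13 174/13; 0 0 1]
det M = 1; M⁻¹ = [-12/13 5/13 -6; -5/13 -12/13 12; 0 0 1]
M⁻¹ · (-28/13, 542/39)ᵀ = (4/3, 0)ᵀ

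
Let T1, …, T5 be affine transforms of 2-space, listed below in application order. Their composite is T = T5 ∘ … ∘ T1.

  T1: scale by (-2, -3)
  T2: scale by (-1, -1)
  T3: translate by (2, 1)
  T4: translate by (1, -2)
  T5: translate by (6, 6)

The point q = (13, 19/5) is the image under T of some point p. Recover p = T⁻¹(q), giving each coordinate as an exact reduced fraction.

T1 = [-2 0 0; 0 -3 0; 0 0 1]
T2·T1 = [2 0 0; 0 3 0; 0 0 1]
T3·…·T1 = [2 0 2; 0 3 1; 0 0 1]
T4·…·T1 = [2 0 3; 0 3 -1; 0 0 1]
T5·…·T1 = [2 0 9; 0 3 5; 0 0 1]
det M = 6; M⁻¹ = [1/2 0 -9/2; 0 1/3 -5/3; 0 0 1]
M⁻¹ · (13, 19/5)ᵀ = (2, -2/5)ᵀ

p = (2, -2/5)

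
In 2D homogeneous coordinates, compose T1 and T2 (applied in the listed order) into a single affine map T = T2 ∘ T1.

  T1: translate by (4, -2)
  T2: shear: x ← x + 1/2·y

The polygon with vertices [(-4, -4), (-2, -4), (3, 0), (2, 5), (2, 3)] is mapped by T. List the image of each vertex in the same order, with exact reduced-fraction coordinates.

T1 translate by (4, -2): (-4, -4) → (0, -6); (-2, -4) → (2, -6); (3, 0) → (7, -2); (2, 5) → (6, 3); (2, 3) → (6, 1)
T2 shear: x ← x + 1/2·y: (0, -6) → (-3, -6); (2, -6) → (-1, -6); (7, -2) → (6, -2); (6, 3) → (15/2, 3); (6, 1) → (13/2, 1)

image vertices: (-3, -6), (-1, -6), (6, -2), (15/2, 3), (13/2, 1)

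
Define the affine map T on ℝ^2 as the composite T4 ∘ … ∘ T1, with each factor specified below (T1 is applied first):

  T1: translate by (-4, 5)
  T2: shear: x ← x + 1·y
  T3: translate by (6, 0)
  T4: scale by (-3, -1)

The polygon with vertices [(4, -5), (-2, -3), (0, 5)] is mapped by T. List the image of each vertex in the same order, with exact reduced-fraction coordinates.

image vertices: (-18, 0), (-6, -2), (-36, -10)

T1 translate by (-4, 5): (4, -5) → (0, 0); (-2, -3) → (-6, 2); (0, 5) → (-4, 10)
T2 shear: x ← x + 1·y: (0, 0) → (0, 0); (-6, 2) → (-4, 2); (-4, 10) → (6, 10)
T3 translate by (6, 0): (0, 0) → (6, 0); (-4, 2) → (2, 2); (6, 10) → (12, 10)
T4 scale by (-3, -1): (6, 0) → (-18, 0); (2, 2) → (-6, -2); (12, 10) → (-36, -10)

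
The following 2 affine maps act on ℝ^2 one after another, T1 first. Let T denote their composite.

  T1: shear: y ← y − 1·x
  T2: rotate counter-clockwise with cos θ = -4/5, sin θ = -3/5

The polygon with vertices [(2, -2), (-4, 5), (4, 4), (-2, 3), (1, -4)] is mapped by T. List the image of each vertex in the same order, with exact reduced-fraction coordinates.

T1 shear: y ← y − 1·x: (2, -2) → (2, -4); (-4, 5) → (-4, 9); (4, 4) → (4, 0); (-2, 3) → (-2, 5); (1, -4) → (1, -5)
T2 rotate counter-clockwise with cos θ = -4/5, sin θ = -3/5: (2, -4) → (-4, 2); (-4, 9) → (43/5, -24/5); (4, 0) → (-16/5, -12/5); (-2, 5) → (23/5, -14/5); (1, -5) → (-19/5, 17/5)

image vertices: (-4, 2), (43/5, -24/5), (-16/5, -12/5), (23/5, -14/5), (-19/5, 17/5)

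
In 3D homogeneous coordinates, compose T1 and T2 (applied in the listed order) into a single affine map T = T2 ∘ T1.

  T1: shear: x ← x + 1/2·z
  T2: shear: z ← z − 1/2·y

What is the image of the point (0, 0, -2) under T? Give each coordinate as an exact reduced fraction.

T1 shear: x ← x + 1/2·z: (0, 0, -2) → (-1, 0, -2)
T2 shear: z ← z − 1/2·y: (-1, 0, -2) → (-1, 0, -2)

T(p) = (-1, 0, -2)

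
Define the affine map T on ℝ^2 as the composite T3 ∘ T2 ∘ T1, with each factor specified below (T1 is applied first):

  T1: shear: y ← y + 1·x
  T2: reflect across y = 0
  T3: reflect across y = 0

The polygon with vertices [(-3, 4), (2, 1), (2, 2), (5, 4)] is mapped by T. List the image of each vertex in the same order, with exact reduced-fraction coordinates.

image vertices: (-3, 1), (2, 3), (2, 4), (5, 9)

T1 shear: y ← y + 1·x: (-3, 4) → (-3, 1); (2, 1) → (2, 3); (2, 2) → (2, 4); (5, 4) → (5, 9)
T2 reflect across y = 0: (-3, 1) → (-3, -1); (2, 3) → (2, -3); (2, 4) → (2, -4); (5, 9) → (5, -9)
T3 reflect across y = 0: (-3, -1) → (-3, 1); (2, -3) → (2, 3); (2, -4) → (2, 4); (5, -9) → (5, 9)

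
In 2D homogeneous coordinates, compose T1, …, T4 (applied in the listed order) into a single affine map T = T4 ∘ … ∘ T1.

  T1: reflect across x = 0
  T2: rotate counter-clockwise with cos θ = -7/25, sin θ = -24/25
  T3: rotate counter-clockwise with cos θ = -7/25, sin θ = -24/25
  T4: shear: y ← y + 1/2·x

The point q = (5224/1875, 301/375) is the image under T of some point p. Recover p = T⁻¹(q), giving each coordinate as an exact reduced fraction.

T1 = [-1 0 0; 0 1 0; 0 0 1]
T2·T1 = [7/25 24/25 0; 24/25 -7/25 0; 0 0 1]
T3·…·T1 = [527/625 -336/625 0; -336/625 -527/625 0; 0 0 1]
T4·…·T1 = [527/625 -336/625 0; -29/250 -139/125 0; 0 0 1]
det M = -1; M⁻¹ = [139/125 -336/625 0; -29/250 -527/625 0; 0 0 1]
M⁻¹ · (5224/1875, 301/375)ᵀ = (8/3, -1)ᵀ

p = (8/3, -1)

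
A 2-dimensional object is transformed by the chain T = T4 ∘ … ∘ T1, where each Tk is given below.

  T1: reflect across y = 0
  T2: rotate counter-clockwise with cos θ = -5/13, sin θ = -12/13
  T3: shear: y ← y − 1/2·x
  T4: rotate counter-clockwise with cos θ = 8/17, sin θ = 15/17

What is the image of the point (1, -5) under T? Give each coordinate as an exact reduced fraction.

T1 reflect across y = 0: (1, -5) → (1, 5)
T2 rotate counter-clockwise with cos θ = -5/13, sin θ = -12/13: (1, 5) → (55/13, -37/13)
T3 shear: y ← y − 1/2·x: (55/13, -37/13) → (55/13, -129/26)
T4 rotate counter-clockwise with cos θ = 8/17, sin θ = 15/17: (55/13, -129/26) → (2815/442, 309/221)

T(p) = (2815/442, 309/221)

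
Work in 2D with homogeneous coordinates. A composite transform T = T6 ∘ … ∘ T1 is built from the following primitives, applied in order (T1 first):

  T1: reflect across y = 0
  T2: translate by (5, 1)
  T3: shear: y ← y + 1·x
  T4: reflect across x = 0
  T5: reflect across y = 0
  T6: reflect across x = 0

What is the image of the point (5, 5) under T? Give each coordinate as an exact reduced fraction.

T1 reflect across y = 0: (5, 5) → (5, -5)
T2 translate by (5, 1): (5, -5) → (10, -4)
T3 shear: y ← y + 1·x: (10, -4) → (10, 6)
T4 reflect across x = 0: (10, 6) → (-10, 6)
T5 reflect across y = 0: (-10, 6) → (-10, -6)
T6 reflect across x = 0: (-10, -6) → (10, -6)

T(p) = (10, -6)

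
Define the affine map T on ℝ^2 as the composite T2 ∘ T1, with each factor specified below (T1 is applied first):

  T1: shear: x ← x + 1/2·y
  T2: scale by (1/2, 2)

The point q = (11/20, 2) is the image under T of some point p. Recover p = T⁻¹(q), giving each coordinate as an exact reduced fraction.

p = (3/5, 1)

T1 = [1 1/2 0; 0 1 0; 0 0 1]
T2·T1 = [1/2 1/4 0; 0 2 0; 0 0 1]
det M = 1; M⁻¹ = [2 -1/4 0; 0 1/2 0; 0 0 1]
M⁻¹ · (11/20, 2)ᵀ = (3/5, 1)ᵀ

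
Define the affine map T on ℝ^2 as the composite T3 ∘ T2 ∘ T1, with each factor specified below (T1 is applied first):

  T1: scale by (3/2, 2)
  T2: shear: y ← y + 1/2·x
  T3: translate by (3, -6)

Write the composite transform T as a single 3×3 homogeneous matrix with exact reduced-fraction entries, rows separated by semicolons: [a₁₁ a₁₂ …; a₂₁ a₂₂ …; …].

T = [3/2 0 3; 3/4 2 -6; 0 0 1]

T1 = [3/2 0 0; 0 2 0; 0 0 1]
T2·T1 = [3/2 0 0; 3/4 2 0; 0 0 1]
T3·…·T1 = [3/2 0 3; 3/4 2 -6; 0 0 1]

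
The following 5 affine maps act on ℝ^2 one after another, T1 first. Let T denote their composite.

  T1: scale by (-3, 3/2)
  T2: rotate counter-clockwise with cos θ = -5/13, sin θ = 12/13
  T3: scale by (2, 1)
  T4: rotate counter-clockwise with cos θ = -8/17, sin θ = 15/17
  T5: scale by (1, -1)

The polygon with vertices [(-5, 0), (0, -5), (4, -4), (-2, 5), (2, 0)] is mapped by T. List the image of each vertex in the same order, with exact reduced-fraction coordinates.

image vertices: (-1500/221, 3690/221), (-4005/442, -2400/221), (-402/221, -4872/221), (165/26, 228/13), (600/221, -1476/221)

T1 scale by (-3, 3/2): (-5, 0) → (15, 0); (0, -5) → (0, -15/2); (4, -4) → (-12, -6); (-2, 5) → (6, 15/2); (2, 0) → (-6, 0)
T2 rotate counter-clockwise with cos θ = -5/13, sin θ = 12/13: (15, 0) → (-75/13, 180/13); (0, -15/2) → (90/13, 75/26); (-12, -6) → (132/13, -114/13); (6, 15/2) → (-120/13, 69/26); (-6, 0) → (30/13, -72/13)
T3 scale by (2, 1): (-75/13, 180/13) → (-150/13, 180/13); (90/13, 75/26) → (180/13, 75/26); (132/13, -114/13) → (264/13, -114/13); (-120/13, 69/26) → (-240/13, 69/26); (30/13, -72/13) → (60/13, -72/13)
T4 rotate counter-clockwise with cos θ = -8/17, sin θ = 15/17: (-150/13, 180/13) → (-1500/221, -3690/221); (180/13, 75/26) → (-4005/442, 2400/221); (264/13, -114/13) → (-402/221, 4872/221); (-240/13, 69/26) → (165/26, -228/13); (60/13, -72/13) → (600/221, 1476/221)
T5 scale by (1, -1): (-1500/221, -3690/221) → (-1500/221, 3690/221); (-4005/442, 2400/221) → (-4005/442, -2400/221); (-402/221, 4872/221) → (-402/221, -4872/221); (165/26, -228/13) → (165/26, 228/13); (600/221, 1476/221) → (600/221, -1476/221)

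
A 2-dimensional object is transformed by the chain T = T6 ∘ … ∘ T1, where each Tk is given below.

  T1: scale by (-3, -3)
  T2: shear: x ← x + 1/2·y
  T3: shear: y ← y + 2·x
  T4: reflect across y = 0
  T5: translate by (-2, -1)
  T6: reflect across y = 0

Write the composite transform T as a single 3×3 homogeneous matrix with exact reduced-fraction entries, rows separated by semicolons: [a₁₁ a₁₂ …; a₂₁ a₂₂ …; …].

T1 = [-3 0 0; 0 -3 0; 0 0 1]
T2·T1 = [-3 -3/2 0; 0 -3 0; 0 0 1]
T3·…·T1 = [-3 -3/2 0; -6 -6 0; 0 0 1]
T4·…·T1 = [-3 -3/2 0; 6 6 0; 0 0 1]
T5·…·T1 = [-3 -3/2 -2; 6 6 -1; 0 0 1]
T6·…·T1 = [-3 -3/2 -2; -6 -6 1; 0 0 1]

T = [-3 -3/2 -2; -6 -6 1; 0 0 1]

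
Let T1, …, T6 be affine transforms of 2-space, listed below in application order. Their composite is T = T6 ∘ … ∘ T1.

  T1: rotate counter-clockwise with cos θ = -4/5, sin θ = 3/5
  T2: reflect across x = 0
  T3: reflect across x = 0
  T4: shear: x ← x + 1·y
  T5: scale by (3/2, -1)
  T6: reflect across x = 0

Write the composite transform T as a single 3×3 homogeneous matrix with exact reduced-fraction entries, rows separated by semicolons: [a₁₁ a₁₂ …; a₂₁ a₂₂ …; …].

T1 = [-4/5 -3/5 0; 3/5 -4/5 0; 0 0 1]
T2·T1 = [4/5 3/5 0; 3/5 -4/5 0; 0 0 1]
T3·…·T1 = [-4/5 -3/5 0; 3/5 -4/5 0; 0 0 1]
T4·…·T1 = [-1/5 -7/5 0; 3/5 -4/5 0; 0 0 1]
T5·…·T1 = [-3/10 -21/10 0; -3/5 4/5 0; 0 0 1]
T6·…·T1 = [3/10 21/10 0; -3/5 4/5 0; 0 0 1]

T = [3/10 21/10 0; -3/5 4/5 0; 0 0 1]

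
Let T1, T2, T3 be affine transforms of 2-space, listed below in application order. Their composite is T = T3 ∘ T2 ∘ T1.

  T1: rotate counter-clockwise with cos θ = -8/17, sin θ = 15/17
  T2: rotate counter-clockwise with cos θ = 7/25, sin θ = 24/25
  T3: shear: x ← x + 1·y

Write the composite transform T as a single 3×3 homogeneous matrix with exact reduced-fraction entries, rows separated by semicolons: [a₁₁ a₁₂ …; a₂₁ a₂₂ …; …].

T1 = [-8/17 -15/17 0; 15/17 -8/17 0; 0 0 1]
T2·T1 = [-416/425 87/425 0; -87/425 -416/425 0; 0 0 1]
T3·…·T1 = [-503/425 -329/425 0; -87/425 -416/425 0; 0 0 1]

T = [-503/425 -329/425 0; -87/425 -416/425 0; 0 0 1]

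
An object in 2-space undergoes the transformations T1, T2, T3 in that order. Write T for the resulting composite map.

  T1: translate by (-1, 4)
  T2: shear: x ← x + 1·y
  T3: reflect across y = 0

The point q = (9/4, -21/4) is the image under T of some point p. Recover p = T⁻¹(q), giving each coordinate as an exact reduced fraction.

p = (-2, 5/4)

T1 = [1 0 -1; 0 1 4; 0 0 1]
T2·T1 = [1 1 3; 0 1 4; 0 0 1]
T3·…·T1 = [1 1 3; 0 -1 -4; 0 0 1]
det M = -1; M⁻¹ = [1 1 1; 0 -1 -4; 0 0 1]
M⁻¹ · (9/4, -21/4)ᵀ = (-2, 5/4)ᵀ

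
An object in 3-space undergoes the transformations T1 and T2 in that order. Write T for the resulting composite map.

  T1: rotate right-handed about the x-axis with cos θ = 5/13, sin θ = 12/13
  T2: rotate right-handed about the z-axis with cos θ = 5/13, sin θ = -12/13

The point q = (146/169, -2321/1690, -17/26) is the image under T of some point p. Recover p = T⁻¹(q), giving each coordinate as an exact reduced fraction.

T1 = [1 0 0 0; 0 5/13 -12/13 0; 0 12/13 5/13 0; 0 0 0 1]
T2·T1 = [5/13 60/169 -144/169 0; -12/13 25/169 -60/169 0; 0 12/13 5/13 0; 0 0 0 1]
det M = 1; M⁻¹ = [5/13 -12/13 0 0; 60/169 25/169 12/13 0; -144/169 -60/169 5/13 0; 0 0 0 1]
M⁻¹ · (146/169, -2321/1690, -17/26)ᵀ = (8/5, -1/2, -1/2)ᵀ

p = (8/5, -1/2, -1/2)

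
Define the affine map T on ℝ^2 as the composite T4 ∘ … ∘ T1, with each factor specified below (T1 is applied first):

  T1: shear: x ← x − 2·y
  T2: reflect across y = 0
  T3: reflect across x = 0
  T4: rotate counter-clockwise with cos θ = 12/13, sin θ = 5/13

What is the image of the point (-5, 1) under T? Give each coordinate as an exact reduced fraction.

T(p) = (89/13, 23/13)

T1 shear: x ← x − 2·y: (-5, 1) → (-7, 1)
T2 reflect across y = 0: (-7, 1) → (-7, -1)
T3 reflect across x = 0: (-7, -1) → (7, -1)
T4 rotate counter-clockwise with cos θ = 12/13, sin θ = 5/13: (7, -1) → (89/13, 23/13)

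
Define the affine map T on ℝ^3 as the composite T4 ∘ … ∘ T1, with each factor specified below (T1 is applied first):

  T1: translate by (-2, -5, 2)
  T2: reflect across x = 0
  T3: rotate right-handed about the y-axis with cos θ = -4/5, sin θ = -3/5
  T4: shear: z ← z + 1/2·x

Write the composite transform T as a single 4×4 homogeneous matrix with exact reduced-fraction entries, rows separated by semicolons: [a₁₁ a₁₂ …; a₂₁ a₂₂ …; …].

T1 = [1 0 0 -2; 0 1 0 -5; 0 0 1 2; 0 0 0 1]
T2·T1 = [-1 0 0 2; 0 1 0 -5; 0 0 1 2; 0 0 0 1]
T3·…·T1 = [4/5 0 -3/5 -14/5; 0 1 0 -5; -3/5 0 -4/5 -2/5; 0 0 0 1]
T4·…·T1 = [4/5 0 -3/5 -14/5; 0 1 0 -5; -1/5 0 -11/10 -9/5; 0 0 0 1]

T = [4/5 0 -3/5 -14/5; 0 1 0 -5; -1/5 0 -11/10 -9/5; 0 0 0 1]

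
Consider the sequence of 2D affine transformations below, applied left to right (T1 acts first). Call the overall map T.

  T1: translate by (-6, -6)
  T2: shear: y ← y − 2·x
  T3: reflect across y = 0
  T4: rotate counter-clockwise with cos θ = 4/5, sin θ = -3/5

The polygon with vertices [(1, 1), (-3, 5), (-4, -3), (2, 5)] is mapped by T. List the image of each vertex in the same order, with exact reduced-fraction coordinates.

T1 translate by (-6, -6): (1, 1) → (-5, -5); (-3, 5) → (-9, -1); (-4, -3) → (-10, -9); (2, 5) → (-4, -1)
T2 shear: y ← y − 2·x: (-5, -5) → (-5, 5); (-9, -1) → (-9, 17); (-10, -9) → (-10, 11); (-4, -1) → (-4, 7)
T3 reflect across y = 0: (-5, 5) → (-5, -5); (-9, 17) → (-9, -17); (-10, 11) → (-10, -11); (-4, 7) → (-4, -7)
T4 rotate counter-clockwise with cos θ = 4/5, sin θ = -3/5: (-5, -5) → (-7, -1); (-9, -17) → (-87/5, -41/5); (-10, -11) → (-73/5, -14/5); (-4, -7) → (-37/5, -16/5)

image vertices: (-7, -1), (-87/5, -41/5), (-73/5, -14/5), (-37/5, -16/5)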